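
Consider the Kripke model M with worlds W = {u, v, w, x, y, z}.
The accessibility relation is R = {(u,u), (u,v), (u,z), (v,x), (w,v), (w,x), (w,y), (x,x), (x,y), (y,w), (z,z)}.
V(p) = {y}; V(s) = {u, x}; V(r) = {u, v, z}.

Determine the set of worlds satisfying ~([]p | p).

Recall that []ψ holds at a world iff ψ holds at every accessible world, and <>ψ holds iff ψ holds at some accessible world.
Let φ = ~([]p | p). Evaluate φ at each world:
  u (successors {u, v, z}): φ is true.
  v (successors {x}): φ is true.
  w (successors {v, x, y}): φ is true.
  x (successors {x, y}): φ is true.
  y (successors {w}): φ is false.
  z (successors {z}): φ is true.
For instance, at z:
  At z: []p | p is false, so ~([]p | p) is true.
    At z: []p is false, p is false, so []p | p is false.
      At z: []p requires p at every successor {z}.
        p fails at z, so []p is false at z.
Satisfying worlds: {u, v, w, x, z}

u, v, w, x, z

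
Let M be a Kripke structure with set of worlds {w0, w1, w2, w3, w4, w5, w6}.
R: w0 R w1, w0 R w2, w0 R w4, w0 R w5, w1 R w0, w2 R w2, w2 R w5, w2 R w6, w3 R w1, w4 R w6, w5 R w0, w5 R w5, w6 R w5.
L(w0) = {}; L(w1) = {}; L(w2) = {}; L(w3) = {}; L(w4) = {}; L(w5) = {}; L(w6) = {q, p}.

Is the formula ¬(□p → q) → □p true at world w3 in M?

At w3: ¬(□p → q) is false, □p is false, so ¬(□p → q) → □p is true.
  At w3: □p → q is true, so ¬(□p → q) is false.
    At w3: □p is false, q is false, so □p → q is true.
      At w3: □p requires p at every successor {w1}.
        p fails at w1, so □p is false at w3.
  At w3: □p requires p at every successor {w1}.
    p fails at w1, so □p is false at w3.

Yes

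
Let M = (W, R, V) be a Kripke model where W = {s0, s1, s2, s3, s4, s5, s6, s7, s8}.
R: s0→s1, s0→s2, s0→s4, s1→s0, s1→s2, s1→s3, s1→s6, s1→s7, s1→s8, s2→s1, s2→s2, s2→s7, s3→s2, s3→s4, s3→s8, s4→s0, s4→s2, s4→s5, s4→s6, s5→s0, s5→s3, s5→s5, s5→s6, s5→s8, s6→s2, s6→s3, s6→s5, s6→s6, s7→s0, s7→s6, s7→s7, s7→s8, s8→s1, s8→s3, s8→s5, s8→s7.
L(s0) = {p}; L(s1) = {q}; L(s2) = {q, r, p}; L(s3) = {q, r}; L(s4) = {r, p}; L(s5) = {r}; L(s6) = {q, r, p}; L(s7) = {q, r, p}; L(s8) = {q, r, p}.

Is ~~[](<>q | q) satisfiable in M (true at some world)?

Yes

Let φ = ~~[](<>q | q). Evaluate φ at each world:
  s0 (successors {s1, s2, s4}): φ is true.
  s1 (successors {s0, s2, s3, s6, s7, s8}): φ is true.
  s2 (successors {s1, s2, s7}): φ is true.
  s3 (successors {s2, s4, s8}): φ is true.
  s4 (successors {s0, s2, s5, s6}): φ is true.
  s5 (successors {s0, s3, s5, s6, s8}): φ is true.
  s6 (successors {s2, s3, s5, s6}): φ is true.
  s7 (successors {s0, s6, s7, s8}): φ is true.
  s8 (successors {s1, s3, s5, s7}): φ is true.
Detail at s0 (witness):
  At s0: ~[](<>q | q) is false, so ~~[](<>q | q) is true.
    At s0: [](<>q | q) is true, so ~[](<>q | q) is false.
      At s0: [](<>q | q) requires <>q | q at every successor {s1, s2, s4}.
        At s1: <>q | q is true.
        At s2: <>q | q is true.
        At s4: <>q | q is true.
      So [](<>q | q) is true at s0.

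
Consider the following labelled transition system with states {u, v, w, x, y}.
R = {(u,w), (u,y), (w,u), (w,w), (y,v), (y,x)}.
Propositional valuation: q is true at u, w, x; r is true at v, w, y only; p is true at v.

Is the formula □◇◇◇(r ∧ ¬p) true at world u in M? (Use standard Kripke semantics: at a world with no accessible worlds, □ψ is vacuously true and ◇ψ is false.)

At u: □◇◇◇(r ∧ ¬p) requires ◇◇◇(r ∧ ¬p) at every successor {w, y}.
  ◇◇◇(r ∧ ¬p) fails at y, so □◇◇◇(r ∧ ¬p) is false at u.
    At y: ◇◇◇(r ∧ ¬p) requires ◇◇(r ∧ ¬p) at some successor in {v, x}.
      At v: ◇◇(r ∧ ¬p) is false.
      At x: ◇◇(r ∧ ¬p) is false.
    So ◇◇◇(r ∧ ¬p) is false at y.

No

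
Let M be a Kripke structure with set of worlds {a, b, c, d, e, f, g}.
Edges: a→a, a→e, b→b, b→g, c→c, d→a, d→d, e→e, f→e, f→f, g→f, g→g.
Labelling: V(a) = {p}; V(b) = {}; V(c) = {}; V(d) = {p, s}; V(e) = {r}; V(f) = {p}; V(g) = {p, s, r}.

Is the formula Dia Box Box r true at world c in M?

At c: Dia Box Box r requires Box Box r at some successor in {c}.
  At c: Box Box r is false.
So Dia Box Box r is false at c.

No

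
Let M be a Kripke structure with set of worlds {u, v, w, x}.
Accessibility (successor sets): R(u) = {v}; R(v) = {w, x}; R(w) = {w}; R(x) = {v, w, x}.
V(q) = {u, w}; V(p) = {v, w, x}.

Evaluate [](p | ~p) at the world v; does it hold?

Yes

At v: [](p | ~p) requires p | ~p at every successor {w, x}.
  At w: p | ~p is true.
  At x: p | ~p is true.
So [](p | ~p) is true at v.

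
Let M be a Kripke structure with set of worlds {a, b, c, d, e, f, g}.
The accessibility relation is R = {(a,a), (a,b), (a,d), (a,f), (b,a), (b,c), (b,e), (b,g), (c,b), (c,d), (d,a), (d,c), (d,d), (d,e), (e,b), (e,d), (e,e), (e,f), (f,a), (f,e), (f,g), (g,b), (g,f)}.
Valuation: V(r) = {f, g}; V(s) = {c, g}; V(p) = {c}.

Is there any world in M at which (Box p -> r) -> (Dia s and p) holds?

No

Recall that Box ψ holds at a world iff ψ holds at every accessible world, and Dia ψ holds iff ψ holds at some accessible world.
Let φ = (Box p -> r) -> (Dia s and p). Evaluate φ at each world:
  a (successors {a, b, d, f}): φ is false.
  b (successors {a, c, e, g}): φ is false.
  c (successors {b, d}): φ is false.
  d (successors {a, c, d, e}): φ is false.
  e (successors {b, d, e, f}): φ is false.
  f (successors {a, e, g}): φ is false.
  g (successors {b, f}): φ is false.
For instance, at f:
  At f: Box p -> r is true, Dia s and p is false, so (Box p -> r) -> (Dia s and p) is false.
    At f: Box p is false, r is true, so Box p -> r is true.
      At f: Box p requires p at every successor {a, e, g}.
        p fails at a, so Box p is false at f.
    At f: Dia s is true, p is false, so Dia s and p is false.
      At f: Dia s requires s at some successor in {a, e, g}.
        s holds at g, so Dia s is true at f.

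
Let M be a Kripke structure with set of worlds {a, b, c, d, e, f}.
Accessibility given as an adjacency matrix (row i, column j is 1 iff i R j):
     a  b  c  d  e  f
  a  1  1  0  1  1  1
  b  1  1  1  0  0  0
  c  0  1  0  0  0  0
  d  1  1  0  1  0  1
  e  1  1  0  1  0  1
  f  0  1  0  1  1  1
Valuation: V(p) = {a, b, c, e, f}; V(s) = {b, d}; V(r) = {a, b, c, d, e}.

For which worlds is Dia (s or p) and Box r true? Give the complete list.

Recall that Box ψ holds at a world iff ψ holds at every accessible world, and Dia ψ holds iff ψ holds at some accessible world.
Let φ = Dia (s or p) and Box r. Evaluate φ at each world:
  a (successors {a, b, d, e, f}): φ is false.
  b (successors {a, b, c}): φ is true.
  c (successors {b}): φ is true.
  d (successors {a, b, d, f}): φ is false.
  e (successors {a, b, d, f}): φ is false.
  f (successors {b, d, e, f}): φ is false.
For instance, at b:
  At b: Dia (s or p) is true, Box r is true, so Dia (s or p) and Box r is true.
    At b: Dia (s or p) requires s or p at some successor in {a, b, c}.
      s or p holds at a, so Dia (s or p) is true at b.
    At b: Box r requires r at every successor {a, b, c}.
      At a: r is true.
      At b: r is true.
      At c: r is true.
    So Box r is true at b.
Satisfying worlds: {b, c}

b, c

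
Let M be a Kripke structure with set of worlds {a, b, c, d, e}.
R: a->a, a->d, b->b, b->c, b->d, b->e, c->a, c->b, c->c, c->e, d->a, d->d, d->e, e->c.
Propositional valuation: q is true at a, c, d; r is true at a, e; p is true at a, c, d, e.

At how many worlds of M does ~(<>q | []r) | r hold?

2

Recall that []ψ holds at a world iff ψ holds at every accessible world, and <>ψ holds iff ψ holds at some accessible world.
Let φ = ~(<>q | []r) | r. Evaluate φ at each world:
  a (successors {a, d}): φ is true.
  b (successors {b, c, d, e}): φ is false.
  c (successors {a, b, c, e}): φ is false.
  d (successors {a, d, e}): φ is false.
  e (successors {c}): φ is true.
For instance, at c:
  At c: ~(<>q | []r) is false, r is false, so ~(<>q | []r) | r is false.
    At c: <>q | []r is true, so ~(<>q | []r) is false.
      At c: <>q is true, []r is false, so <>q | []r is true.
Satisfying worlds: {a, e}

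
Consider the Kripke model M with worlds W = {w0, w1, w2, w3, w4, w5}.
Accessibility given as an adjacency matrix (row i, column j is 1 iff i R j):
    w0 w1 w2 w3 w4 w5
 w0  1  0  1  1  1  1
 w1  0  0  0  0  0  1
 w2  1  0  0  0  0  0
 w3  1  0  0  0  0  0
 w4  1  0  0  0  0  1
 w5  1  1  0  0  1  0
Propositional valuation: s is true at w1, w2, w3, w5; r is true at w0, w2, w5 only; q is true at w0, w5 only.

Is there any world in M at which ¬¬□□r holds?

Let φ = ¬¬□□r. Evaluate φ at each world:
  w0 (successors {w0, w2, w3, w4, w5}): φ is false.
  w1 (successors {w5}): φ is false.
  w2 (successors {w0}): φ is false.
  w3 (successors {w0}): φ is false.
  w4 (successors {w0, w5}): φ is false.
  w5 (successors {w0, w1, w4}): φ is false.
For instance, at w2:
  At w2: ¬□□r is true, so ¬¬□□r is false.
    At w2: □□r is false, so ¬□□r is true.
      At w2: □□r requires □r at every successor {w0}.
        □r fails at w0, so □□r is false at w2.

No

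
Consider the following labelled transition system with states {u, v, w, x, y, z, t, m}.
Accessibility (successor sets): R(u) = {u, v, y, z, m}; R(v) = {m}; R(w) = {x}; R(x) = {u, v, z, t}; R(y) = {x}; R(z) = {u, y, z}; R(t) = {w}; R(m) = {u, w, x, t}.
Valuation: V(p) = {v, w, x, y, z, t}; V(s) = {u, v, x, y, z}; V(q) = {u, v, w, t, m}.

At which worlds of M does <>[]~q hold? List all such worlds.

Let φ = <>[]~q. Evaluate φ at each world:
  u (successors {u, v, y, z, m}): φ is true.
  v (successors {m}): φ is false.
  w (successors {x}): φ is false.
  x (successors {u, v, z, t}): φ is false.
  y (successors {x}): φ is false.
  z (successors {u, y, z}): φ is true.
  t (successors {w}): φ is true.
  m (successors {u, w, x, t}): φ is true.
For instance, at v:
  At v: <>[]~q requires []~q at some successor in {m}.
    At m: []~q is false.
  So <>[]~q is false at v.
Satisfying worlds: {u, z, t, m}

u, z, t, m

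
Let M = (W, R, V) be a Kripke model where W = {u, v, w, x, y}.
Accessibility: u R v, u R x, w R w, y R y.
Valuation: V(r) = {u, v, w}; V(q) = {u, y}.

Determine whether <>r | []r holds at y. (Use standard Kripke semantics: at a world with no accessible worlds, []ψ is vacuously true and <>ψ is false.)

At y: <>r is false, []r is false, so <>r | []r is false.
  At y: <>r requires r at some successor in {y}.
    At y: r is false.
  So <>r is false at y.
  At y: []r requires r at every successor {y}.
    r fails at y, so []r is false at y.

No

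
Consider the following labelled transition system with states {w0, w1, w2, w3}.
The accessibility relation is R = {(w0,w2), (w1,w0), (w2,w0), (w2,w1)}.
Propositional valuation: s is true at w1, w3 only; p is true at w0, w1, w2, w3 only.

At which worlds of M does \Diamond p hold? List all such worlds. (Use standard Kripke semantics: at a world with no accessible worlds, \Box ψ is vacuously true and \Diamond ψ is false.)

Let φ = \Diamond p. Evaluate φ at each world:
  w0 (successors {w2}): φ is true.
  w1 (successors {w0}): φ is true.
  w2 (successors {w0, w1}): φ is true.
  w3 (successors ∅): φ is false.
For instance, at w2:
  At w2: \Diamond p requires p at some successor in {w0, w1}.
    p holds at w0, so \Diamond p is true at w2.
Satisfying worlds: {w0, w1, w2}

w0, w1, w2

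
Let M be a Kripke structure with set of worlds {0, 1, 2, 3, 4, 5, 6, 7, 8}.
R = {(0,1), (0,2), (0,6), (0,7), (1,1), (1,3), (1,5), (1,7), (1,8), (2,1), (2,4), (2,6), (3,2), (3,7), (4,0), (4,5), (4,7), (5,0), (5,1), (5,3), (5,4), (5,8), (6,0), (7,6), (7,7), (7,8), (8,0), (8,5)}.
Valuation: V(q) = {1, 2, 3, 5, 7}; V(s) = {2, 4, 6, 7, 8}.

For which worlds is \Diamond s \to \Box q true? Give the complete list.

Recall that \Box ψ holds at a world iff ψ holds at every accessible world, and \Diamond ψ holds iff ψ holds at some accessible world.
Let φ = \Diamond s \to \Box q. Evaluate φ at each world:
  0 (successors {1, 2, 6, 7}): φ is false.
  1 (successors {1, 3, 5, 7, 8}): φ is false.
  2 (successors {1, 4, 6}): φ is false.
  3 (successors {2, 7}): φ is true.
  4 (successors {0, 5, 7}): φ is false.
  5 (successors {0, 1, 3, 4, 8}): φ is false.
  6 (successors {0}): φ is true.
  7 (successors {6, 7, 8}): φ is false.
  8 (successors {0, 5}): φ is true.
For instance, at 6:
  At 6: \Diamond s is false, \Box q is false, so \Diamond s \to \Box q is true.
    At 6: \Diamond s requires s at some successor in {0}.
      At 0: s is false.
    So \Diamond s is false at 6.
    At 6: \Box q requires q at every successor {0}.
      q fails at 0, so \Box q is false at 6.
Satisfying worlds: {3, 6, 8}

3, 6, 8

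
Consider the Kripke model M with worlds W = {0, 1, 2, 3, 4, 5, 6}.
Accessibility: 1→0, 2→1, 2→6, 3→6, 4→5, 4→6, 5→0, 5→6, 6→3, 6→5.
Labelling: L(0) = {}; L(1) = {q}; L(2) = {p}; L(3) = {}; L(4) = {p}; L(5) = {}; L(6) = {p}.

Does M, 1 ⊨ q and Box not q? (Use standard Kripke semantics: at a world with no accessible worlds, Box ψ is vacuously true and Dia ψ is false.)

At 1: q is true, Box not q is true, so q and Box not q is true.
  At 1: Box not q requires not q at every successor {0}.
    At 0: not q is true.
  So Box not q is true at 1.

Yes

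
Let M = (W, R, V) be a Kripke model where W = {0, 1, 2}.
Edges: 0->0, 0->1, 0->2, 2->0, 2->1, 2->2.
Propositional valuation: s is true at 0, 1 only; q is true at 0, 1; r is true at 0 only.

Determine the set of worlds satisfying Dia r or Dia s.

0, 2

Let φ = Dia r or Dia s. Evaluate φ at each world:
  0 (successors {0, 1, 2}): φ is true.
  1 (successors ∅): φ is false.
  2 (successors {0, 1, 2}): φ is true.
For instance, at 2:
  At 2: Dia r is true, Dia s is true, so Dia r or Dia s is true.
    At 2: Dia r requires r at some successor in {0, 1, 2}.
      r holds at 0, so Dia r is true at 2.
    At 2: Dia s requires s at some successor in {0, 1, 2}.
      s holds at 0, so Dia s is true at 2.
Satisfying worlds: {0, 2}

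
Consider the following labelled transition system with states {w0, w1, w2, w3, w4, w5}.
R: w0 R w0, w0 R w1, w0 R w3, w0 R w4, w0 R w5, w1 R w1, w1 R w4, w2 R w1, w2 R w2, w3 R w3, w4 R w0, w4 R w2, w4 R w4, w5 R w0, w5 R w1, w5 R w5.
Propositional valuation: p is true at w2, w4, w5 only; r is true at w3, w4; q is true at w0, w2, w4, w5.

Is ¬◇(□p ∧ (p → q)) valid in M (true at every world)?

Yes

Let φ = ¬◇(□p ∧ (p → q)). Evaluate φ at each world:
  w0 (successors {w0, w1, w3, w4, w5}): φ is true.
  w1 (successors {w1, w4}): φ is true.
  w2 (successors {w1, w2}): φ is true.
  w3 (successors {w3}): φ is true.
  w4 (successors {w0, w2, w4}): φ is true.
  w5 (successors {w0, w1, w5}): φ is true.
For instance, at w2:
  At w2: ◇(□p ∧ (p → q)) is false, so ¬◇(□p ∧ (p → q)) is true.
    At w2: ◇(□p ∧ (p → q)) requires □p ∧ (p → q) at some successor in {w1, w2}.
      At w1: □p ∧ (p → q) is false.
      At w2: □p ∧ (p → q) is false.
    So ◇(□p ∧ (p → q)) is false at w2.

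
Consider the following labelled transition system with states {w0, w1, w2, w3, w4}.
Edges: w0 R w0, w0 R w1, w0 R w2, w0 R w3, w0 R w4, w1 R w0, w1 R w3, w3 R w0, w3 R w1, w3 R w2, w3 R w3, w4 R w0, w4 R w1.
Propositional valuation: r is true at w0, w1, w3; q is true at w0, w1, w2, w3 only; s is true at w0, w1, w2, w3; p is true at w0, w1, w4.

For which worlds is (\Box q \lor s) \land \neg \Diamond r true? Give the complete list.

Let φ = (\Box q \lor s) \land \neg \Diamond r. Evaluate φ at each world:
  w0 (successors {w0, w1, w2, w3, w4}): φ is false.
  w1 (successors {w0, w3}): φ is false.
  w2 (successors ∅): φ is true.
  w3 (successors {w0, w1, w2, w3}): φ is false.
  w4 (successors {w0, w1}): φ is false.
For instance, at w0:
  At w0: \Box q \lor s is true, \neg \Diamond r is false, so (\Box q \lor s) \land \neg \Diamond r is false.
    At w0: \Box q is false, s is true, so \Box q \lor s is true.
      At w0: \Box q requires q at every successor {w0, w1, w2, w3, w4}.
        q fails at w4, so \Box q is false at w0.
    At w0: \Diamond r is true, so \neg \Diamond r is false.
      At w0: \Diamond r requires r at some successor in {w0, w1, w2, w3, w4}.
        r holds at w0, so \Diamond r is true at w0.
Satisfying worlds: {w2}

w2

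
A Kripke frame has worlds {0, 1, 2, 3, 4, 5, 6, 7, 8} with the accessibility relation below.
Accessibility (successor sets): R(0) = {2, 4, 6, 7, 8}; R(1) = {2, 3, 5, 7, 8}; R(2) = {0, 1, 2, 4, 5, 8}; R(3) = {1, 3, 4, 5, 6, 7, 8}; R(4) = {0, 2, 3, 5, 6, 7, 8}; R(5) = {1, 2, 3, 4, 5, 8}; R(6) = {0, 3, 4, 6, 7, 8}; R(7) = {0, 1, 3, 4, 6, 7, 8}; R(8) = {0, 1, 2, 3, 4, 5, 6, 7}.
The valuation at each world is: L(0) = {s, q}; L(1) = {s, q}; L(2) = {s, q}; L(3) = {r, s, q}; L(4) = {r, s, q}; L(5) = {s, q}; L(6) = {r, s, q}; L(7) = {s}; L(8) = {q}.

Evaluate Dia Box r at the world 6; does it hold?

No

At 6: Dia Box r requires Box r at some successor in {0, 3, 4, 6, 7, 8}.
  At 0: Box r is false.
  At 3: Box r is false.
  At 4: Box r is false.
  At 6: Box r is false.
  At 7: Box r is false.
  At 8: Box r is false.
So Dia Box r is false at 6.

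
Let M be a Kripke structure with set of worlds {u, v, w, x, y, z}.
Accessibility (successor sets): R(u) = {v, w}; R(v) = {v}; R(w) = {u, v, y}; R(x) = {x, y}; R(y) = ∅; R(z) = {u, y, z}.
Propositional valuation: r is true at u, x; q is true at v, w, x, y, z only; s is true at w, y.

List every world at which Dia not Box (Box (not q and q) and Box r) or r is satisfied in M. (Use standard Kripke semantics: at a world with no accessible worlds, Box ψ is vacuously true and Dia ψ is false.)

Let φ = Dia not Box (Box (not q and q) and Box r) or r. Evaluate φ at each world:
  u (successors {v, w}): φ is true.
  v (successors {v}): φ is true.
  w (successors {u, v, y}): φ is true.
  x (successors {x, y}): φ is true.
  y (successors ∅): φ is false.
  z (successors {u, y, z}): φ is true.
For instance, at x:
  At x: Dia not Box (Box (not q and q) and Box r) is true, r is true, so Dia not Box (Box (not q and q) and Box r) or r is true.
    At x: Dia not Box (Box (not q and q) and Box r) requires not Box (Box (not q and q) and Box r) at some successor in {x, y}.
      not Box (Box (not q and q) and Box r) holds at x, so Dia not Box (Box (not q and q) and Box r) is true at x.
Satisfying worlds: {u, v, w, x, z}

u, v, w, x, z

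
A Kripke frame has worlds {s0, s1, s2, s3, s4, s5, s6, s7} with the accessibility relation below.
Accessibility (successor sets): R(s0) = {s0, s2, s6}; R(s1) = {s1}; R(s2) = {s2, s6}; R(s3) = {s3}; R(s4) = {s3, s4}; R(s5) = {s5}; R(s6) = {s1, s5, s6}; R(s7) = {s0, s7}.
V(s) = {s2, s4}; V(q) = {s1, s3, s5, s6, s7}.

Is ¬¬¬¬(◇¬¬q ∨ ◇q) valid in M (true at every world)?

Let φ = ¬¬¬¬(◇¬¬q ∨ ◇q). Evaluate φ at each world:
  s0 (successors {s0, s2, s6}): φ is true.
  s1 (successors {s1}): φ is true.
  s2 (successors {s2, s6}): φ is true.
  s3 (successors {s3}): φ is true.
  s4 (successors {s3, s4}): φ is true.
  s5 (successors {s5}): φ is true.
  s6 (successors {s1, s5, s6}): φ is true.
  s7 (successors {s0, s7}): φ is true.
For instance, at s3:
  At s3: ¬¬¬(◇¬¬q ∨ ◇q) is false, so ¬¬¬¬(◇¬¬q ∨ ◇q) is true.
    At s3: ¬¬(◇¬¬q ∨ ◇q) is true, so ¬¬¬(◇¬¬q ∨ ◇q) is false.
      At s3: ¬(◇¬¬q ∨ ◇q) is false, so ¬¬(◇¬¬q ∨ ◇q) is true.

Yes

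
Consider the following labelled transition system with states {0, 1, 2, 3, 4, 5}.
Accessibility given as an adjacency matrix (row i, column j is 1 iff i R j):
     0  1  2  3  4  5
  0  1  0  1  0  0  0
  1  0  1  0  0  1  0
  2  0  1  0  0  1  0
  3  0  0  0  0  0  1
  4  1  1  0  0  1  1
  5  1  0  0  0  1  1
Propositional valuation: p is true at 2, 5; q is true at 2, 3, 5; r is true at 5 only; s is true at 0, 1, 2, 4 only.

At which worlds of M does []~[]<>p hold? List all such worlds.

0, 1, 2

Let φ = []~[]<>p. Evaluate φ at each world:
  0 (successors {0, 2}): φ is true.
  1 (successors {1, 4}): φ is true.
  2 (successors {1, 4}): φ is true.
  3 (successors {5}): φ is false.
  4 (successors {0, 1, 4, 5}): φ is false.
  5 (successors {0, 4, 5}): φ is false.
For instance, at 4:
  At 4: []~[]<>p requires ~[]<>p at every successor {0, 1, 4, 5}.
    ~[]<>p fails at 5, so []~[]<>p is false at 4.
      At 5: []<>p is true, so ~[]<>p is false.
Satisfying worlds: {0, 1, 2}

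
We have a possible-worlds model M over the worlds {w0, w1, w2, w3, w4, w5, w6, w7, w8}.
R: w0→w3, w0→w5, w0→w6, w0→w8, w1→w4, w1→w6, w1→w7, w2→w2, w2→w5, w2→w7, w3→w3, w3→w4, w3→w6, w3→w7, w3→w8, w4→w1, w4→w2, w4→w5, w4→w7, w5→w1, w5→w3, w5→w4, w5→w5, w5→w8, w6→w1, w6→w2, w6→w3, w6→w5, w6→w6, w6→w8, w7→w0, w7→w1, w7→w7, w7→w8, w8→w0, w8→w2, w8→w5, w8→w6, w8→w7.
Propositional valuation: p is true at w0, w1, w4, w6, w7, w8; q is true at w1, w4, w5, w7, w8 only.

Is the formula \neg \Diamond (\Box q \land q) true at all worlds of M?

Let φ = \neg \Diamond (\Box q \land q). Evaluate φ at each world:
  w0 (successors {w3, w5, w6, w8}): φ is true.
  w1 (successors {w4, w6, w7}): φ is true.
  w2 (successors {w2, w5, w7}): φ is true.
  w3 (successors {w3, w4, w6, w7, w8}): φ is true.
  w4 (successors {w1, w2, w5, w7}): φ is true.
  w5 (successors {w1, w3, w4, w5, w8}): φ is true.
  w6 (successors {w1, w2, w3, w5, w6, w8}): φ is true.
  w7 (successors {w0, w1, w7, w8}): φ is true.
  w8 (successors {w0, w2, w5, w6, w7}): φ is true.
For instance, at w6:
  At w6: \Diamond (\Box q \land q) is false, so \neg \Diamond (\Box q \land q) is true.
    At w6: \Diamond (\Box q \land q) requires \Box q \land q at some successor in {w1, w2, w3, w5, w6, w8}.
      At w1: \Box q \land q is false.
      At w2: \Box q \land q is false.
      At w3: \Box q \land q is false.
      At w5: \Box q \land q is false.
      At w6: \Box q \land q is false.
      At w8: \Box q \land q is false.
    So \Diamond (\Box q \land q) is false at w6.

Yes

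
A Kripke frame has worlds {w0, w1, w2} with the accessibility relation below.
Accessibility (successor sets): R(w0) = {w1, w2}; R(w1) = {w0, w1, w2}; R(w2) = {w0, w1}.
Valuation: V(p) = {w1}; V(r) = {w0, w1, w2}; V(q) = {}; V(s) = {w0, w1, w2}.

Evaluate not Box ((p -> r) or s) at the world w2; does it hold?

Recall that Box ψ holds at a world iff ψ holds at every accessible world, and Dia ψ holds iff ψ holds at some accessible world.
At w2: Box ((p -> r) or s) is true, so not Box ((p -> r) or s) is false.
  At w2: Box ((p -> r) or s) requires (p -> r) or s at every successor {w0, w1}.
    At w0: (p -> r) or s is true.
    At w1: (p -> r) or s is true.
  So Box ((p -> r) or s) is true at w2.

No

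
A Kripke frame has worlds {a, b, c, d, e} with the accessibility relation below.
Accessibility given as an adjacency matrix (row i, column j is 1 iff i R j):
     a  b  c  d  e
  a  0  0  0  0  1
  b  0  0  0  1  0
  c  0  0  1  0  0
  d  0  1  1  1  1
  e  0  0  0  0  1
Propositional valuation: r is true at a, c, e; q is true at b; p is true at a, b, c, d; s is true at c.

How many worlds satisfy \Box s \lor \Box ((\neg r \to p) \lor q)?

5

Let φ = \Box s \lor \Box ((\neg r \to p) \lor q). Evaluate φ at each world:
  a (successors {e}): φ is true.
  b (successors {d}): φ is true.
  c (successors {c}): φ is true.
  d (successors {b, c, d, e}): φ is true.
  e (successors {e}): φ is true.
For instance, at c:
  At c: \Box s is true, \Box ((\neg r \to p) \lor q) is true, so \Box s \lor \Box ((\neg r \to p) \lor q) is true.
    At c: \Box s requires s at every successor {c}.
      At c: s is true.
    So \Box s is true at c.
    At c: \Box ((\neg r \to p) \lor q) requires (\neg r \to p) \lor q at every successor {c}.
      At c: (\neg r \to p) \lor q is true.
    So \Box ((\neg r \to p) \lor q) is true at c.
Satisfying worlds: {a, b, c, d, e}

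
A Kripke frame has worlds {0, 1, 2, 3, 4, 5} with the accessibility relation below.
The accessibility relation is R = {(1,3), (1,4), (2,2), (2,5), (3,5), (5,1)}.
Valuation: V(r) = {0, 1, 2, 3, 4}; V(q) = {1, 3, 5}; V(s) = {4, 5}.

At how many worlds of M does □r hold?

Let φ = □r. Evaluate φ at each world:
  0 (successors ∅): φ is true.
  1 (successors {3, 4}): φ is true.
  2 (successors {2, 5}): φ is false.
  3 (successors {5}): φ is false.
  4 (successors ∅): φ is true.
  5 (successors {1}): φ is true.
For instance, at 2:
  At 2: □r requires r at every successor {2, 5}.
    r fails at 5, so □r is false at 2.
Satisfying worlds: {0, 1, 4, 5}

4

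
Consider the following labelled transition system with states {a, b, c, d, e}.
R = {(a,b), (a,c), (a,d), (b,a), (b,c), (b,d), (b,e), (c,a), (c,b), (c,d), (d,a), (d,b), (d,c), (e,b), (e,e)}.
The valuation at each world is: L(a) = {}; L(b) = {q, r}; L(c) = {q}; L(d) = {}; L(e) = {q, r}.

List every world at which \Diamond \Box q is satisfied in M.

Let φ = \Diamond \Box q. Evaluate φ at each world:
  a (successors {b, c, d}): φ is false.
  b (successors {a, c, d, e}): φ is true.
  c (successors {a, b, d}): φ is false.
  d (successors {a, b, c}): φ is false.
  e (successors {b, e}): φ is true.
For instance, at d:
  At d: \Diamond \Box q requires \Box q at some successor in {a, b, c}.
    At a: \Box q is false.
    At b: \Box q is false.
    At c: \Box q is false.
  So \Diamond \Box q is false at d.
Satisfying worlds: {b, e}

b, e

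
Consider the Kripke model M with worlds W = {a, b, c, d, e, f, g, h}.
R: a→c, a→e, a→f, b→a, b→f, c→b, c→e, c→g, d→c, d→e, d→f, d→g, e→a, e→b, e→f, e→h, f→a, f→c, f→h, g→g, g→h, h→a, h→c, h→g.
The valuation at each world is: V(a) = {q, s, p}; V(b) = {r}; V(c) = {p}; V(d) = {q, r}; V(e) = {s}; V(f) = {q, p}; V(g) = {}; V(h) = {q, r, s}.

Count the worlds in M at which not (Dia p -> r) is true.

3

Recall that Dia ψ holds at a world iff ψ holds at some accessible world.
Let φ = not (Dia p -> r). Evaluate φ at each world:
  a (successors {c, e, f}): φ is true.
  b (successors {a, f}): φ is false.
  c (successors {b, e, g}): φ is false.
  d (successors {c, e, f, g}): φ is false.
  e (successors {a, b, f, h}): φ is true.
  f (successors {a, c, h}): φ is true.
  g (successors {g, h}): φ is false.
  h (successors {a, c, g}): φ is false.
For instance, at a:
  At a: Dia p -> r is false, so not (Dia p -> r) is true.
    At a: Dia p is true, r is false, so Dia p -> r is false.
      At a: Dia p requires p at some successor in {c, e, f}.
        p holds at c, so Dia p is true at a.
Satisfying worlds: {a, e, f}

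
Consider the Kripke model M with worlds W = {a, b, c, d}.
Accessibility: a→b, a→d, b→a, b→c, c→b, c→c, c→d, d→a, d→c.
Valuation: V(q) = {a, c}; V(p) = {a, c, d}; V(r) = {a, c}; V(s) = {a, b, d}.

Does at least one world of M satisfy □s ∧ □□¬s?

Recall that □ψ holds at a world iff ψ holds at every accessible world, and ◇ψ holds iff ψ holds at some accessible world.
Let φ = □s ∧ □□¬s. Evaluate φ at each world:
  a (successors {b, d}): φ is false.
  b (successors {a, c}): φ is false.
  c (successors {b, c, d}): φ is false.
  d (successors {a, c}): φ is false.
For instance, at b:
  At b: □s is false, □□¬s is false, so □s ∧ □□¬s is false.
    At b: □s requires s at every successor {a, c}.
      s fails at c, so □s is false at b.
    At b: □□¬s requires □¬s at every successor {a, c}.
      □¬s fails at a, so □□¬s is false at b.

No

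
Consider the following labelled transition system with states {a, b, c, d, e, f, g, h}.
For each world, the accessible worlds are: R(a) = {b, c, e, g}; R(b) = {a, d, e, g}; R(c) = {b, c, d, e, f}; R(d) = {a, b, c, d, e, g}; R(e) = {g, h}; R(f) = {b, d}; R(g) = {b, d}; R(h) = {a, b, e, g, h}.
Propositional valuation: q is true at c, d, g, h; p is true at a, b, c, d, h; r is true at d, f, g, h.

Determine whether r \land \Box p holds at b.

At b: r is false, \Box p is false, so r \land \Box p is false.
  At b: \Box p requires p at every successor {a, d, e, g}.
    p fails at e, so \Box p is false at b.

No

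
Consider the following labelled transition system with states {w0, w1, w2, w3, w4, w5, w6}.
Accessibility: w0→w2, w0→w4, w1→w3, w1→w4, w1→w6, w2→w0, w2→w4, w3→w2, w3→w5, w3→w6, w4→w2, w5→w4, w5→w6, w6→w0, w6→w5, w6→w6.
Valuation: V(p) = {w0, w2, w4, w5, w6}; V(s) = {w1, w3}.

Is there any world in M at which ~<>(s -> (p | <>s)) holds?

No

Let φ = ~<>(s -> (p | <>s)). Evaluate φ at each world:
  w0 (successors {w2, w4}): φ is false.
  w1 (successors {w3, w4, w6}): φ is false.
  w2 (successors {w0, w4}): φ is false.
  w3 (successors {w2, w5, w6}): φ is false.
  w4 (successors {w2}): φ is false.
  w5 (successors {w4, w6}): φ is false.
  w6 (successors {w0, w5, w6}): φ is false.
For instance, at w5:
  At w5: <>(s -> (p | <>s)) is true, so ~<>(s -> (p | <>s)) is false.
    At w5: <>(s -> (p | <>s)) requires s -> (p | <>s) at some successor in {w4, w6}.
      s -> (p | <>s) holds at w4, so <>(s -> (p | <>s)) is true at w5.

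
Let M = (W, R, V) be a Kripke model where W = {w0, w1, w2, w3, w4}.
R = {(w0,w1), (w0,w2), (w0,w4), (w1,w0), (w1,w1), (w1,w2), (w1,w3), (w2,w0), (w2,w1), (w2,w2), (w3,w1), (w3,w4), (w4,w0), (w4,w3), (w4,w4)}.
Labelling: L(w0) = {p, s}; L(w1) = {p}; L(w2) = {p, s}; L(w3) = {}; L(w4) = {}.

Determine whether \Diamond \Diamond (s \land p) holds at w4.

Yes

Recall that \Diamond ψ holds at a world iff ψ holds at some accessible world.
At w4: \Diamond \Diamond (s \land p) requires \Diamond (s \land p) at some successor in {w0, w3, w4}.
  \Diamond (s \land p) holds at w0, so \Diamond \Diamond (s \land p) is true at w4.
    At w0: \Diamond (s \land p) requires s \land p at some successor in {w1, w2, w4}.
      s \land p holds at w2, so \Diamond (s \land p) is true at w0.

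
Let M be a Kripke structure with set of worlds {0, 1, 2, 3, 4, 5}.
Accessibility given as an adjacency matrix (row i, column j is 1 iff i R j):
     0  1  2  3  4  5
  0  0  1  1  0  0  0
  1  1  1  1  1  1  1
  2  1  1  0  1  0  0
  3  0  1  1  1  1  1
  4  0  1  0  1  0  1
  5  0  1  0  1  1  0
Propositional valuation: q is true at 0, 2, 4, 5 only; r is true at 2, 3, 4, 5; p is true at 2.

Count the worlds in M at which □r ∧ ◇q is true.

Let φ = □r ∧ ◇q. Evaluate φ at each world:
  0 (successors {1, 2}): φ is false.
  1 (successors {0, 1, 2, 3, 4, 5}): φ is false.
  2 (successors {0, 1, 3}): φ is false.
  3 (successors {1, 2, 3, 4, 5}): φ is false.
  4 (successors {1, 3, 5}): φ is false.
  5 (successors {1, 3, 4}): φ is false.
For instance, at 5:
  At 5: □r is false, ◇q is true, so □r ∧ ◇q is false.
    At 5: □r requires r at every successor {1, 3, 4}.
      r fails at 1, so □r is false at 5.
    At 5: ◇q requires q at some successor in {1, 3, 4}.
      q holds at 4, so ◇q is true at 5.
Satisfying worlds: none.

0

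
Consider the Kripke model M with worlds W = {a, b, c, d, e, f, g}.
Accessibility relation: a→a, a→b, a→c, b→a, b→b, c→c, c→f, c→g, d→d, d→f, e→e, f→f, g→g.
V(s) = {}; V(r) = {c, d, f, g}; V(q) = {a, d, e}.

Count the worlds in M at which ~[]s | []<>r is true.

7

Let φ = ~[]s | []<>r. Evaluate φ at each world:
  a (successors {a, b, c}): φ is true.
  b (successors {a, b}): φ is true.
  c (successors {c, f, g}): φ is true.
  d (successors {d, f}): φ is true.
  e (successors {e}): φ is true.
  f (successors {f}): φ is true.
  g (successors {g}): φ is true.
For instance, at f:
  At f: ~[]s is true, []<>r is true, so ~[]s | []<>r is true.
    At f: []s is false, so ~[]s is true.
      At f: []s requires s at every successor {f}.
        s fails at f, so []s is false at f.
    At f: []<>r requires <>r at every successor {f}.
      At f: <>r is true.
    So []<>r is true at f.
Satisfying worlds: {a, b, c, d, e, f, g}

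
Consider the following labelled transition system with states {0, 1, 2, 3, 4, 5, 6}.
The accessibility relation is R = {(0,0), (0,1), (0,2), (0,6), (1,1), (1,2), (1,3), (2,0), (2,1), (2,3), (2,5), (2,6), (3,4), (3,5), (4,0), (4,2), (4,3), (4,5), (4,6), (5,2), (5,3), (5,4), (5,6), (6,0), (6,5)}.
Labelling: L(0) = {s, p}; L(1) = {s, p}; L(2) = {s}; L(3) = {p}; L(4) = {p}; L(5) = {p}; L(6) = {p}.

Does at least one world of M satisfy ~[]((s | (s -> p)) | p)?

No

Recall that []ψ holds at a world iff ψ holds at every accessible world, and <>ψ holds iff ψ holds at some accessible world.
Let φ = ~[]((s | (s -> p)) | p). Evaluate φ at each world:
  0 (successors {0, 1, 2, 6}): φ is false.
  1 (successors {1, 2, 3}): φ is false.
  2 (successors {0, 1, 3, 5, 6}): φ is false.
  3 (successors {4, 5}): φ is false.
  4 (successors {0, 2, 3, 5, 6}): φ is false.
  5 (successors {2, 3, 4, 6}): φ is false.
  6 (successors {0, 5}): φ is false.
For instance, at 6:
  At 6: []((s | (s -> p)) | p) is true, so ~[]((s | (s -> p)) | p) is false.
    At 6: []((s | (s -> p)) | p) requires (s | (s -> p)) | p at every successor {0, 5}.
      At 0: (s | (s -> p)) | p is true.
      At 5: (s | (s -> p)) | p is true.
    So []((s | (s -> p)) | p) is true at 6.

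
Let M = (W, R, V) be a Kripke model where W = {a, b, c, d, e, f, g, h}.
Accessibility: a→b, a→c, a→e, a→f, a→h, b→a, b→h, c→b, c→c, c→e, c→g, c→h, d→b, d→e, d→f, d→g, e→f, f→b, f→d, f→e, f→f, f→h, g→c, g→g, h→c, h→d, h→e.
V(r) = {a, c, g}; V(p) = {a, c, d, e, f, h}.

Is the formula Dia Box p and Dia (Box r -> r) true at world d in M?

Yes

At d: Dia Box p is true, Dia (Box r -> r) is true, so Dia Box p and Dia (Box r -> r) is true.
  At d: Dia Box p requires Box p at some successor in {b, e, f, g}.
    Box p holds at b, so Dia Box p is true at d.
      At b: Box p requires p at every successor {a, h}.
        At a: p is true.
        At h: p is true.
      So Box p is true at b.
  At d: Dia (Box r -> r) requires Box r -> r at some successor in {b, e, f, g}.
    Box r -> r holds at b, so Dia (Box r -> r) is true at d.
      At b: Box r is false, r is false, so Box r -> r is true.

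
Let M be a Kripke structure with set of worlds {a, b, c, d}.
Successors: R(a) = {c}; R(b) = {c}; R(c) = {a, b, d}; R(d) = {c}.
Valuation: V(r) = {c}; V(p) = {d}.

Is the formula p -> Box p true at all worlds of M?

Let φ = p -> Box p. Evaluate φ at each world:
  a (successors {c}): φ is true.
  b (successors {c}): φ is true.
  c (successors {a, b, d}): φ is true.
  d (successors {c}): φ is false.
Detail at d (counterexample):
  At d: p is true, Box p is false, so p -> Box p is false.
    At d: Box p requires p at every successor {c}.
      p fails at c, so Box p is false at d.

No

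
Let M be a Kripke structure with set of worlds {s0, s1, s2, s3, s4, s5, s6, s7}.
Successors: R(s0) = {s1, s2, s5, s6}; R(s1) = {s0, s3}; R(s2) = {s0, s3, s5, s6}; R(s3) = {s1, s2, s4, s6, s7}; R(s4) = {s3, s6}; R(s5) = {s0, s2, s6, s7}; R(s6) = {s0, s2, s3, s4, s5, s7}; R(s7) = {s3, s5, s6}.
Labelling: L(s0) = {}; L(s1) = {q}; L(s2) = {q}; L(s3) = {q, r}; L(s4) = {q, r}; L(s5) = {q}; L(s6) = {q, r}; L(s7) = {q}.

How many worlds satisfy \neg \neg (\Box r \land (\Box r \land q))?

Let φ = \neg \neg (\Box r \land (\Box r \land q)). Evaluate φ at each world:
  s0 (successors {s1, s2, s5, s6}): φ is false.
  s1 (successors {s0, s3}): φ is false.
  s2 (successors {s0, s3, s5, s6}): φ is false.
  s3 (successors {s1, s2, s4, s6, s7}): φ is false.
  s4 (successors {s3, s6}): φ is true.
  s5 (successors {s0, s2, s6, s7}): φ is false.
  s6 (successors {s0, s2, s3, s4, s5, s7}): φ is false.
  s7 (successors {s3, s5, s6}): φ is false.
For instance, at s6:
  At s6: \neg (\Box r \land (\Box r \land q)) is true, so \neg \neg (\Box r \land (\Box r \land q)) is false.
    At s6: \Box r \land (\Box r \land q) is false, so \neg (\Box r \land (\Box r \land q)) is true.
      At s6: \Box r is false, \Box r \land q is false, so \Box r \land (\Box r \land q) is false.
Satisfying worlds: {s4}

1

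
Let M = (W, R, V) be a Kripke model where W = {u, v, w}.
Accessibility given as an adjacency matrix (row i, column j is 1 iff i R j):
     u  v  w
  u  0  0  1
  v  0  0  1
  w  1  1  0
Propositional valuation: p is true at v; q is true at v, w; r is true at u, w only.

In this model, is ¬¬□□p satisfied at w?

No

At w: ¬□□p is true, so ¬¬□□p is false.
  At w: □□p is false, so ¬□□p is true.
    At w: □□p requires □p at every successor {u, v}.
      □p fails at u, so □□p is false at w.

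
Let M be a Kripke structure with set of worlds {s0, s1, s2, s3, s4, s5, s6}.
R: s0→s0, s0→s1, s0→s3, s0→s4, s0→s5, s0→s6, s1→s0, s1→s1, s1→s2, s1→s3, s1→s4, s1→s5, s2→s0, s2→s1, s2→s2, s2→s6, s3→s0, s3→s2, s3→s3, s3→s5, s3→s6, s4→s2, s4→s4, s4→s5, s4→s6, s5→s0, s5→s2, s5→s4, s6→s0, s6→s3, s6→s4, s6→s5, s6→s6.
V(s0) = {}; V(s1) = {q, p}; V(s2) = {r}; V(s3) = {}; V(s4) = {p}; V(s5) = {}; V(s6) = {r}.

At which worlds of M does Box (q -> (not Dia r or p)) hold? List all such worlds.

Recall that Box ψ holds at a world iff ψ holds at every accessible world, and Dia ψ holds iff ψ holds at some accessible world.
Let φ = Box (q -> (not Dia r or p)). Evaluate φ at each world:
  s0 (successors {s0, s1, s3, s4, s5, s6}): φ is true.
  s1 (successors {s0, s1, s2, s3, s4, s5}): φ is true.
  s2 (successors {s0, s1, s2, s6}): φ is true.
  s3 (successors {s0, s2, s3, s5, s6}): φ is true.
  s4 (successors {s2, s4, s5, s6}): φ is true.
  s5 (successors {s0, s2, s4}): φ is true.
  s6 (successors {s0, s3, s4, s5, s6}): φ is true.
For instance, at s2:
  At s2: Box (q -> (not Dia r or p)) requires q -> (not Dia r or p) at every successor {s0, s1, s2, s6}.
    At s0: q -> (not Dia r or p) is true.
    At s1: q -> (not Dia r or p) is true.
    At s2: q -> (not Dia r or p) is true.
    At s6: q -> (not Dia r or p) is true.
  So Box (q -> (not Dia r or p)) is true at s2.
Satisfying worlds: {s0, s1, s2, s3, s4, s5, s6}

s0, s1, s2, s3, s4, s5, s6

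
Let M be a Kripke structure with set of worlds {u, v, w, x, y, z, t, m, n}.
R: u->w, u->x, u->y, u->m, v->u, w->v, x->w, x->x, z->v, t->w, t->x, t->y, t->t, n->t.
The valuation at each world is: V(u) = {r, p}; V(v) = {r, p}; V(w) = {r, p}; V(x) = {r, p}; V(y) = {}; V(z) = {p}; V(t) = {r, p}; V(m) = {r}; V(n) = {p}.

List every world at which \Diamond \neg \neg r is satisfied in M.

Let φ = \Diamond \neg \neg r. Evaluate φ at each world:
  u (successors {w, x, y, m}): φ is true.
  v (successors {u}): φ is true.
  w (successors {v}): φ is true.
  x (successors {w, x}): φ is true.
  y (successors ∅): φ is false.
  z (successors {v}): φ is true.
  t (successors {w, x, y, t}): φ is true.
  m (successors ∅): φ is false.
  n (successors {t}): φ is true.
For instance, at t:
  At t: \Diamond \neg \neg r requires \neg \neg r at some successor in {w, x, y, t}.
    \neg \neg r holds at w, so \Diamond \neg \neg r is true at t.
Satisfying worlds: {u, v, w, x, z, t, n}

u, v, w, x, z, t, n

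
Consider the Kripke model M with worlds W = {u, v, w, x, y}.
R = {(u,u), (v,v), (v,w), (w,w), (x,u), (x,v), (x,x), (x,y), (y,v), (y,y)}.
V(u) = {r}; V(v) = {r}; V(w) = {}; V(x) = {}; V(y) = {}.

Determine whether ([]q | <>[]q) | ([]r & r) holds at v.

No

Recall that []ψ holds at a world iff ψ holds at every accessible world, and <>ψ holds iff ψ holds at some accessible world.
At v: []q | <>[]q is false, []r & r is false, so ([]q | <>[]q) | ([]r & r) is false.
  At v: []q is false, <>[]q is false, so []q | <>[]q is false.
    At v: []q requires q at every successor {v, w}.
      q fails at v, so []q is false at v.
    At v: <>[]q requires []q at some successor in {v, w}.
      At v: []q is false.
      At w: []q is false.
    So <>[]q is false at v.
  At v: []r is false, r is true, so []r & r is false.
    At v: []r requires r at every successor {v, w}.
      r fails at w, so []r is false at v.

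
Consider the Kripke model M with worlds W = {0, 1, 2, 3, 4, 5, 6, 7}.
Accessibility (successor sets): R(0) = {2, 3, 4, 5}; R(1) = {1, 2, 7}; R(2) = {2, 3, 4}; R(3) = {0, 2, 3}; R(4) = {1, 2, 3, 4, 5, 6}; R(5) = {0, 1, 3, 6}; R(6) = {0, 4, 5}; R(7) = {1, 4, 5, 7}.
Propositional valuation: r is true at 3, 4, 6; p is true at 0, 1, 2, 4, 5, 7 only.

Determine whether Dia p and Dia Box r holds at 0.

At 0: Dia p is true, Dia Box r is false, so Dia p and Dia Box r is false.
  At 0: Dia p requires p at some successor in {2, 3, 4, 5}.
    p holds at 2, so Dia p is true at 0.
  At 0: Dia Box r requires Box r at some successor in {2, 3, 4, 5}.
    At 2: Box r is false.
    At 3: Box r is false.
    At 4: Box r is false.
    At 5: Box r is false.
  So Dia Box r is false at 0.

No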